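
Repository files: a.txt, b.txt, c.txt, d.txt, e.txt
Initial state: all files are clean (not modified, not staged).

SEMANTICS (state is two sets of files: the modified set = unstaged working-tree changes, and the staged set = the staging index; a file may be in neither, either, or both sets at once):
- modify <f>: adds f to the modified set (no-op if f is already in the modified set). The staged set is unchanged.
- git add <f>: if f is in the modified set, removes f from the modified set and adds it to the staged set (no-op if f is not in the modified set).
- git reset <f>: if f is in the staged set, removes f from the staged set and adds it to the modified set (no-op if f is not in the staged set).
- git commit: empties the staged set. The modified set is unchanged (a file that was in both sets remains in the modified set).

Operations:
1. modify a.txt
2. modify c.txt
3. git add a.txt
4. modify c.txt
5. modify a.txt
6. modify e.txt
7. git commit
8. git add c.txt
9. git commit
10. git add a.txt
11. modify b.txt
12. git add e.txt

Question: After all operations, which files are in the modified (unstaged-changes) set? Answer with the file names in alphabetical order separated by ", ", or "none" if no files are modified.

Answer: b.txt

Derivation:
After op 1 (modify a.txt): modified={a.txt} staged={none}
After op 2 (modify c.txt): modified={a.txt, c.txt} staged={none}
After op 3 (git add a.txt): modified={c.txt} staged={a.txt}
After op 4 (modify c.txt): modified={c.txt} staged={a.txt}
After op 5 (modify a.txt): modified={a.txt, c.txt} staged={a.txt}
After op 6 (modify e.txt): modified={a.txt, c.txt, e.txt} staged={a.txt}
After op 7 (git commit): modified={a.txt, c.txt, e.txt} staged={none}
After op 8 (git add c.txt): modified={a.txt, e.txt} staged={c.txt}
After op 9 (git commit): modified={a.txt, e.txt} staged={none}
After op 10 (git add a.txt): modified={e.txt} staged={a.txt}
After op 11 (modify b.txt): modified={b.txt, e.txt} staged={a.txt}
After op 12 (git add e.txt): modified={b.txt} staged={a.txt, e.txt}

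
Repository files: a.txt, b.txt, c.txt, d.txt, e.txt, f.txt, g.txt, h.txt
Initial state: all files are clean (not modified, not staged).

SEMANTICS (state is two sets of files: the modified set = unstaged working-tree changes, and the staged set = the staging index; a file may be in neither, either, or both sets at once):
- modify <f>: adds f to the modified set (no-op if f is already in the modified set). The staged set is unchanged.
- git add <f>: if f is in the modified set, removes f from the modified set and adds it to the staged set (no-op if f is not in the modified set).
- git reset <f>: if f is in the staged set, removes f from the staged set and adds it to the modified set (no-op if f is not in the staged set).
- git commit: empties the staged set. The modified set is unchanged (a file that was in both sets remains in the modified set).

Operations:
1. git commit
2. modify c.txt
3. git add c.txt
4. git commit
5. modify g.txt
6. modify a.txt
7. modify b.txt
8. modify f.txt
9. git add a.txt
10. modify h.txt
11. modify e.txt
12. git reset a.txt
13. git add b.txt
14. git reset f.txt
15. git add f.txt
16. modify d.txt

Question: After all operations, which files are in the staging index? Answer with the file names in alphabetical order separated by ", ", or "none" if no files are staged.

After op 1 (git commit): modified={none} staged={none}
After op 2 (modify c.txt): modified={c.txt} staged={none}
After op 3 (git add c.txt): modified={none} staged={c.txt}
After op 4 (git commit): modified={none} staged={none}
After op 5 (modify g.txt): modified={g.txt} staged={none}
After op 6 (modify a.txt): modified={a.txt, g.txt} staged={none}
After op 7 (modify b.txt): modified={a.txt, b.txt, g.txt} staged={none}
After op 8 (modify f.txt): modified={a.txt, b.txt, f.txt, g.txt} staged={none}
After op 9 (git add a.txt): modified={b.txt, f.txt, g.txt} staged={a.txt}
After op 10 (modify h.txt): modified={b.txt, f.txt, g.txt, h.txt} staged={a.txt}
After op 11 (modify e.txt): modified={b.txt, e.txt, f.txt, g.txt, h.txt} staged={a.txt}
After op 12 (git reset a.txt): modified={a.txt, b.txt, e.txt, f.txt, g.txt, h.txt} staged={none}
After op 13 (git add b.txt): modified={a.txt, e.txt, f.txt, g.txt, h.txt} staged={b.txt}
After op 14 (git reset f.txt): modified={a.txt, e.txt, f.txt, g.txt, h.txt} staged={b.txt}
After op 15 (git add f.txt): modified={a.txt, e.txt, g.txt, h.txt} staged={b.txt, f.txt}
After op 16 (modify d.txt): modified={a.txt, d.txt, e.txt, g.txt, h.txt} staged={b.txt, f.txt}

Answer: b.txt, f.txt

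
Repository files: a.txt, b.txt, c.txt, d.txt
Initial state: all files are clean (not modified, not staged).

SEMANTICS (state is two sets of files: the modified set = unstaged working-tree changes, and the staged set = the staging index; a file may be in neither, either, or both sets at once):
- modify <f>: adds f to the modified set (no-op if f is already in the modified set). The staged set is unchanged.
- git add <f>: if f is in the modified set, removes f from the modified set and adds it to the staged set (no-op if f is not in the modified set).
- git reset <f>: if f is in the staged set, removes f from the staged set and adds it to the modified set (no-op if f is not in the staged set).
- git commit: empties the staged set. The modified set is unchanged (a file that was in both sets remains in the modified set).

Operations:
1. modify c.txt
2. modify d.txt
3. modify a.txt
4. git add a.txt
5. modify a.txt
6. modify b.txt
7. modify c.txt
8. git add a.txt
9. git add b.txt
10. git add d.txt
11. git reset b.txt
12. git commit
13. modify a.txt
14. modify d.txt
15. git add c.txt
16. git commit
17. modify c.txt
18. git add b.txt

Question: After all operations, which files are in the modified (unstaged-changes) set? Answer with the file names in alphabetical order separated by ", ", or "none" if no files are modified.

After op 1 (modify c.txt): modified={c.txt} staged={none}
After op 2 (modify d.txt): modified={c.txt, d.txt} staged={none}
After op 3 (modify a.txt): modified={a.txt, c.txt, d.txt} staged={none}
After op 4 (git add a.txt): modified={c.txt, d.txt} staged={a.txt}
After op 5 (modify a.txt): modified={a.txt, c.txt, d.txt} staged={a.txt}
After op 6 (modify b.txt): modified={a.txt, b.txt, c.txt, d.txt} staged={a.txt}
After op 7 (modify c.txt): modified={a.txt, b.txt, c.txt, d.txt} staged={a.txt}
After op 8 (git add a.txt): modified={b.txt, c.txt, d.txt} staged={a.txt}
After op 9 (git add b.txt): modified={c.txt, d.txt} staged={a.txt, b.txt}
After op 10 (git add d.txt): modified={c.txt} staged={a.txt, b.txt, d.txt}
After op 11 (git reset b.txt): modified={b.txt, c.txt} staged={a.txt, d.txt}
After op 12 (git commit): modified={b.txt, c.txt} staged={none}
After op 13 (modify a.txt): modified={a.txt, b.txt, c.txt} staged={none}
After op 14 (modify d.txt): modified={a.txt, b.txt, c.txt, d.txt} staged={none}
After op 15 (git add c.txt): modified={a.txt, b.txt, d.txt} staged={c.txt}
After op 16 (git commit): modified={a.txt, b.txt, d.txt} staged={none}
After op 17 (modify c.txt): modified={a.txt, b.txt, c.txt, d.txt} staged={none}
After op 18 (git add b.txt): modified={a.txt, c.txt, d.txt} staged={b.txt}

Answer: a.txt, c.txt, d.txt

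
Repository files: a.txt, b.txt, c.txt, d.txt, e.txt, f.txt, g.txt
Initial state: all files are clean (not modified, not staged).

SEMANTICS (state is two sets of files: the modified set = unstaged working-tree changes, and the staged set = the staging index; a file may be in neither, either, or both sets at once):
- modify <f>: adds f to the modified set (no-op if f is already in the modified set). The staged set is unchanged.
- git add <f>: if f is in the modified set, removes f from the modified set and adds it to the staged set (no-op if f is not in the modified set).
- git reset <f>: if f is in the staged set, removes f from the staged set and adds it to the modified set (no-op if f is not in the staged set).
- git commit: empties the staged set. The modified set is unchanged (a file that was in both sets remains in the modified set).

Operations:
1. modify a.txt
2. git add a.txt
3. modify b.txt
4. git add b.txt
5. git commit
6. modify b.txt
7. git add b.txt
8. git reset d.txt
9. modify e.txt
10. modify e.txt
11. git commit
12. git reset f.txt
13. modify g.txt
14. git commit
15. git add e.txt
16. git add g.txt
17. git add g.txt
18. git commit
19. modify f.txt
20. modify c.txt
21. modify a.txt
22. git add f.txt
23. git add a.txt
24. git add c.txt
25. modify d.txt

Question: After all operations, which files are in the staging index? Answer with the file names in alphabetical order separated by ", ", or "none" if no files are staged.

After op 1 (modify a.txt): modified={a.txt} staged={none}
After op 2 (git add a.txt): modified={none} staged={a.txt}
After op 3 (modify b.txt): modified={b.txt} staged={a.txt}
After op 4 (git add b.txt): modified={none} staged={a.txt, b.txt}
After op 5 (git commit): modified={none} staged={none}
After op 6 (modify b.txt): modified={b.txt} staged={none}
After op 7 (git add b.txt): modified={none} staged={b.txt}
After op 8 (git reset d.txt): modified={none} staged={b.txt}
After op 9 (modify e.txt): modified={e.txt} staged={b.txt}
After op 10 (modify e.txt): modified={e.txt} staged={b.txt}
After op 11 (git commit): modified={e.txt} staged={none}
After op 12 (git reset f.txt): modified={e.txt} staged={none}
After op 13 (modify g.txt): modified={e.txt, g.txt} staged={none}
After op 14 (git commit): modified={e.txt, g.txt} staged={none}
After op 15 (git add e.txt): modified={g.txt} staged={e.txt}
After op 16 (git add g.txt): modified={none} staged={e.txt, g.txt}
After op 17 (git add g.txt): modified={none} staged={e.txt, g.txt}
After op 18 (git commit): modified={none} staged={none}
After op 19 (modify f.txt): modified={f.txt} staged={none}
After op 20 (modify c.txt): modified={c.txt, f.txt} staged={none}
After op 21 (modify a.txt): modified={a.txt, c.txt, f.txt} staged={none}
After op 22 (git add f.txt): modified={a.txt, c.txt} staged={f.txt}
After op 23 (git add a.txt): modified={c.txt} staged={a.txt, f.txt}
After op 24 (git add c.txt): modified={none} staged={a.txt, c.txt, f.txt}
After op 25 (modify d.txt): modified={d.txt} staged={a.txt, c.txt, f.txt}

Answer: a.txt, c.txt, f.txt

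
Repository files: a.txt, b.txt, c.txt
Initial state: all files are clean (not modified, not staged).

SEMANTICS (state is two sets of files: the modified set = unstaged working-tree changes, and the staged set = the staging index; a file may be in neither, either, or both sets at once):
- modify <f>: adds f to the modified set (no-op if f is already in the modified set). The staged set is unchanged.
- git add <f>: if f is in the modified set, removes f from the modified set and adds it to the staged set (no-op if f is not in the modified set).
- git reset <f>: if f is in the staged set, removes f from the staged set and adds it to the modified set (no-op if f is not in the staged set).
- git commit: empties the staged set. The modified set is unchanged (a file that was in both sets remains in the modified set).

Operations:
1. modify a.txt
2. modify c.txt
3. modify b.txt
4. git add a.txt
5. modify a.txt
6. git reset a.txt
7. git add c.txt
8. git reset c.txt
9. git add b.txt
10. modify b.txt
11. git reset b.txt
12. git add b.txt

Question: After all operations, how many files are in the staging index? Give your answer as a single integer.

Answer: 1

Derivation:
After op 1 (modify a.txt): modified={a.txt} staged={none}
After op 2 (modify c.txt): modified={a.txt, c.txt} staged={none}
After op 3 (modify b.txt): modified={a.txt, b.txt, c.txt} staged={none}
After op 4 (git add a.txt): modified={b.txt, c.txt} staged={a.txt}
After op 5 (modify a.txt): modified={a.txt, b.txt, c.txt} staged={a.txt}
After op 6 (git reset a.txt): modified={a.txt, b.txt, c.txt} staged={none}
After op 7 (git add c.txt): modified={a.txt, b.txt} staged={c.txt}
After op 8 (git reset c.txt): modified={a.txt, b.txt, c.txt} staged={none}
After op 9 (git add b.txt): modified={a.txt, c.txt} staged={b.txt}
After op 10 (modify b.txt): modified={a.txt, b.txt, c.txt} staged={b.txt}
After op 11 (git reset b.txt): modified={a.txt, b.txt, c.txt} staged={none}
After op 12 (git add b.txt): modified={a.txt, c.txt} staged={b.txt}
Final staged set: {b.txt} -> count=1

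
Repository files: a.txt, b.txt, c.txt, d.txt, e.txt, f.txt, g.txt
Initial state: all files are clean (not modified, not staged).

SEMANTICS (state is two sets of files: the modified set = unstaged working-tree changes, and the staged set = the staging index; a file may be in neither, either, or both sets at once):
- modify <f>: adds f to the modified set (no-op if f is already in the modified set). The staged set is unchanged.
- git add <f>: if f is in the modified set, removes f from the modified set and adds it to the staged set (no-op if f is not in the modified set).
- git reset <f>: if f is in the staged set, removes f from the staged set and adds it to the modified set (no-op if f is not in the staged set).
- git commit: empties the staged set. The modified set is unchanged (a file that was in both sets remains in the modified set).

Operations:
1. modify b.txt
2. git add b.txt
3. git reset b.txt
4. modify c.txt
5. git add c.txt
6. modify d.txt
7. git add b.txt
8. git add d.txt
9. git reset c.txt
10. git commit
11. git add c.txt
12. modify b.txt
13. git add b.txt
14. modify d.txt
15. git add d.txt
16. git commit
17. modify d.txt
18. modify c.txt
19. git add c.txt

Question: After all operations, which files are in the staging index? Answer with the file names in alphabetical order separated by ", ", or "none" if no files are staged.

Answer: c.txt

Derivation:
After op 1 (modify b.txt): modified={b.txt} staged={none}
After op 2 (git add b.txt): modified={none} staged={b.txt}
After op 3 (git reset b.txt): modified={b.txt} staged={none}
After op 4 (modify c.txt): modified={b.txt, c.txt} staged={none}
After op 5 (git add c.txt): modified={b.txt} staged={c.txt}
After op 6 (modify d.txt): modified={b.txt, d.txt} staged={c.txt}
After op 7 (git add b.txt): modified={d.txt} staged={b.txt, c.txt}
After op 8 (git add d.txt): modified={none} staged={b.txt, c.txt, d.txt}
After op 9 (git reset c.txt): modified={c.txt} staged={b.txt, d.txt}
After op 10 (git commit): modified={c.txt} staged={none}
After op 11 (git add c.txt): modified={none} staged={c.txt}
After op 12 (modify b.txt): modified={b.txt} staged={c.txt}
After op 13 (git add b.txt): modified={none} staged={b.txt, c.txt}
After op 14 (modify d.txt): modified={d.txt} staged={b.txt, c.txt}
After op 15 (git add d.txt): modified={none} staged={b.txt, c.txt, d.txt}
After op 16 (git commit): modified={none} staged={none}
After op 17 (modify d.txt): modified={d.txt} staged={none}
After op 18 (modify c.txt): modified={c.txt, d.txt} staged={none}
After op 19 (git add c.txt): modified={d.txt} staged={c.txt}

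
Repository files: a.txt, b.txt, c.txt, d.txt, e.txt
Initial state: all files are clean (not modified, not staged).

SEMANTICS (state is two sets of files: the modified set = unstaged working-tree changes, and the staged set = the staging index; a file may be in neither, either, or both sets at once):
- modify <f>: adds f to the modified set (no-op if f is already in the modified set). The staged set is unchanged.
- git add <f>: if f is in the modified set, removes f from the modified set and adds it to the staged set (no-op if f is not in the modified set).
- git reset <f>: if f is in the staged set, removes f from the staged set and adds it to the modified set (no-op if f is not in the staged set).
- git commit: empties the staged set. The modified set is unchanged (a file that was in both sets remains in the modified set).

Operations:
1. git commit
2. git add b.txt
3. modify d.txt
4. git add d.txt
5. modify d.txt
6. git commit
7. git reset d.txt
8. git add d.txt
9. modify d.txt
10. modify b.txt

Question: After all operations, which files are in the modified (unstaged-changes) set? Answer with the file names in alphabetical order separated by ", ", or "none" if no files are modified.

After op 1 (git commit): modified={none} staged={none}
After op 2 (git add b.txt): modified={none} staged={none}
After op 3 (modify d.txt): modified={d.txt} staged={none}
After op 4 (git add d.txt): modified={none} staged={d.txt}
After op 5 (modify d.txt): modified={d.txt} staged={d.txt}
After op 6 (git commit): modified={d.txt} staged={none}
After op 7 (git reset d.txt): modified={d.txt} staged={none}
After op 8 (git add d.txt): modified={none} staged={d.txt}
After op 9 (modify d.txt): modified={d.txt} staged={d.txt}
After op 10 (modify b.txt): modified={b.txt, d.txt} staged={d.txt}

Answer: b.txt, d.txt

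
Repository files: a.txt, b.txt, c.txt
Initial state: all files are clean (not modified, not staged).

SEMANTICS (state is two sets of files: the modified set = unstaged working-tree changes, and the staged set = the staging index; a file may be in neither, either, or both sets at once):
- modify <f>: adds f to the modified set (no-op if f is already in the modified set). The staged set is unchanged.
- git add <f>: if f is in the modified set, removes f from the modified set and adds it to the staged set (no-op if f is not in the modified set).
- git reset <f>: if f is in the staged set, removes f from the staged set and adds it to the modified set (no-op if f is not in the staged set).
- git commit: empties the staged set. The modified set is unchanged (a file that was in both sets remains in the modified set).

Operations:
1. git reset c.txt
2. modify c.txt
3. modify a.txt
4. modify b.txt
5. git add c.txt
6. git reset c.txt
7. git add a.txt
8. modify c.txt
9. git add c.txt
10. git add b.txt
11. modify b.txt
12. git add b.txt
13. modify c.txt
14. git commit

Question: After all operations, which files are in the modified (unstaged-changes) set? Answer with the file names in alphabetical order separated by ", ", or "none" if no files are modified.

After op 1 (git reset c.txt): modified={none} staged={none}
After op 2 (modify c.txt): modified={c.txt} staged={none}
After op 3 (modify a.txt): modified={a.txt, c.txt} staged={none}
After op 4 (modify b.txt): modified={a.txt, b.txt, c.txt} staged={none}
After op 5 (git add c.txt): modified={a.txt, b.txt} staged={c.txt}
After op 6 (git reset c.txt): modified={a.txt, b.txt, c.txt} staged={none}
After op 7 (git add a.txt): modified={b.txt, c.txt} staged={a.txt}
After op 8 (modify c.txt): modified={b.txt, c.txt} staged={a.txt}
After op 9 (git add c.txt): modified={b.txt} staged={a.txt, c.txt}
After op 10 (git add b.txt): modified={none} staged={a.txt, b.txt, c.txt}
After op 11 (modify b.txt): modified={b.txt} staged={a.txt, b.txt, c.txt}
After op 12 (git add b.txt): modified={none} staged={a.txt, b.txt, c.txt}
After op 13 (modify c.txt): modified={c.txt} staged={a.txt, b.txt, c.txt}
After op 14 (git commit): modified={c.txt} staged={none}

Answer: c.txt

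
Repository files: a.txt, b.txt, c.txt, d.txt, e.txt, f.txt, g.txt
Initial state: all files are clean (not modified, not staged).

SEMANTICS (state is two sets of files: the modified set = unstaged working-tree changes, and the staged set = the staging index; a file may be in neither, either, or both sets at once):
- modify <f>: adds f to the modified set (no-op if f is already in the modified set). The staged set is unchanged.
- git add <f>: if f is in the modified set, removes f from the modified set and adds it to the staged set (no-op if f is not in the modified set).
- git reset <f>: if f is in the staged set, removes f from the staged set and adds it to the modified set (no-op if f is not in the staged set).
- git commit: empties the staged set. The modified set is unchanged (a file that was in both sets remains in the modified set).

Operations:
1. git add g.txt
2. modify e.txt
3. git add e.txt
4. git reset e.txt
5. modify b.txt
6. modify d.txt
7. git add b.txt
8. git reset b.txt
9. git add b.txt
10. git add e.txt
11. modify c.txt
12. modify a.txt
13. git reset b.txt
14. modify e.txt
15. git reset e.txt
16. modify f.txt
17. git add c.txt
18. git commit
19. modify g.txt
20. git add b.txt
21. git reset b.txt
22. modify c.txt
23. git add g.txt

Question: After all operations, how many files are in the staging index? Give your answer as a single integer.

After op 1 (git add g.txt): modified={none} staged={none}
After op 2 (modify e.txt): modified={e.txt} staged={none}
After op 3 (git add e.txt): modified={none} staged={e.txt}
After op 4 (git reset e.txt): modified={e.txt} staged={none}
After op 5 (modify b.txt): modified={b.txt, e.txt} staged={none}
After op 6 (modify d.txt): modified={b.txt, d.txt, e.txt} staged={none}
After op 7 (git add b.txt): modified={d.txt, e.txt} staged={b.txt}
After op 8 (git reset b.txt): modified={b.txt, d.txt, e.txt} staged={none}
After op 9 (git add b.txt): modified={d.txt, e.txt} staged={b.txt}
After op 10 (git add e.txt): modified={d.txt} staged={b.txt, e.txt}
After op 11 (modify c.txt): modified={c.txt, d.txt} staged={b.txt, e.txt}
After op 12 (modify a.txt): modified={a.txt, c.txt, d.txt} staged={b.txt, e.txt}
After op 13 (git reset b.txt): modified={a.txt, b.txt, c.txt, d.txt} staged={e.txt}
After op 14 (modify e.txt): modified={a.txt, b.txt, c.txt, d.txt, e.txt} staged={e.txt}
After op 15 (git reset e.txt): modified={a.txt, b.txt, c.txt, d.txt, e.txt} staged={none}
After op 16 (modify f.txt): modified={a.txt, b.txt, c.txt, d.txt, e.txt, f.txt} staged={none}
After op 17 (git add c.txt): modified={a.txt, b.txt, d.txt, e.txt, f.txt} staged={c.txt}
After op 18 (git commit): modified={a.txt, b.txt, d.txt, e.txt, f.txt} staged={none}
After op 19 (modify g.txt): modified={a.txt, b.txt, d.txt, e.txt, f.txt, g.txt} staged={none}
After op 20 (git add b.txt): modified={a.txt, d.txt, e.txt, f.txt, g.txt} staged={b.txt}
After op 21 (git reset b.txt): modified={a.txt, b.txt, d.txt, e.txt, f.txt, g.txt} staged={none}
After op 22 (modify c.txt): modified={a.txt, b.txt, c.txt, d.txt, e.txt, f.txt, g.txt} staged={none}
After op 23 (git add g.txt): modified={a.txt, b.txt, c.txt, d.txt, e.txt, f.txt} staged={g.txt}
Final staged set: {g.txt} -> count=1

Answer: 1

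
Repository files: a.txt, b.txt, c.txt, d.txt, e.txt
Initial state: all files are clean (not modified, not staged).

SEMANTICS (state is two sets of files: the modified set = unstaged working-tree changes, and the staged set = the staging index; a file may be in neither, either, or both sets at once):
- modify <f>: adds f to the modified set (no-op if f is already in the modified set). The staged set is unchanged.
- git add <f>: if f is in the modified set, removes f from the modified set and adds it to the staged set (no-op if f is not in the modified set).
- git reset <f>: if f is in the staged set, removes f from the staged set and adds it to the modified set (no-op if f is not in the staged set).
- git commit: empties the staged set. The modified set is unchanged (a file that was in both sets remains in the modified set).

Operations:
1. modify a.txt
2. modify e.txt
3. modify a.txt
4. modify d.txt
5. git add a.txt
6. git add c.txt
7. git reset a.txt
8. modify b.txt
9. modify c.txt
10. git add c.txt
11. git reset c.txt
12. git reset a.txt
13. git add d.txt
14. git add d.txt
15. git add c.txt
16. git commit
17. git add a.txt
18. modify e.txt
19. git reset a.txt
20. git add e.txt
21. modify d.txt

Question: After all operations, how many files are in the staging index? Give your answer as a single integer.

Answer: 1

Derivation:
After op 1 (modify a.txt): modified={a.txt} staged={none}
After op 2 (modify e.txt): modified={a.txt, e.txt} staged={none}
After op 3 (modify a.txt): modified={a.txt, e.txt} staged={none}
After op 4 (modify d.txt): modified={a.txt, d.txt, e.txt} staged={none}
After op 5 (git add a.txt): modified={d.txt, e.txt} staged={a.txt}
After op 6 (git add c.txt): modified={d.txt, e.txt} staged={a.txt}
After op 7 (git reset a.txt): modified={a.txt, d.txt, e.txt} staged={none}
After op 8 (modify b.txt): modified={a.txt, b.txt, d.txt, e.txt} staged={none}
After op 9 (modify c.txt): modified={a.txt, b.txt, c.txt, d.txt, e.txt} staged={none}
After op 10 (git add c.txt): modified={a.txt, b.txt, d.txt, e.txt} staged={c.txt}
After op 11 (git reset c.txt): modified={a.txt, b.txt, c.txt, d.txt, e.txt} staged={none}
After op 12 (git reset a.txt): modified={a.txt, b.txt, c.txt, d.txt, e.txt} staged={none}
After op 13 (git add d.txt): modified={a.txt, b.txt, c.txt, e.txt} staged={d.txt}
After op 14 (git add d.txt): modified={a.txt, b.txt, c.txt, e.txt} staged={d.txt}
After op 15 (git add c.txt): modified={a.txt, b.txt, e.txt} staged={c.txt, d.txt}
After op 16 (git commit): modified={a.txt, b.txt, e.txt} staged={none}
After op 17 (git add a.txt): modified={b.txt, e.txt} staged={a.txt}
After op 18 (modify e.txt): modified={b.txt, e.txt} staged={a.txt}
After op 19 (git reset a.txt): modified={a.txt, b.txt, e.txt} staged={none}
After op 20 (git add e.txt): modified={a.txt, b.txt} staged={e.txt}
After op 21 (modify d.txt): modified={a.txt, b.txt, d.txt} staged={e.txt}
Final staged set: {e.txt} -> count=1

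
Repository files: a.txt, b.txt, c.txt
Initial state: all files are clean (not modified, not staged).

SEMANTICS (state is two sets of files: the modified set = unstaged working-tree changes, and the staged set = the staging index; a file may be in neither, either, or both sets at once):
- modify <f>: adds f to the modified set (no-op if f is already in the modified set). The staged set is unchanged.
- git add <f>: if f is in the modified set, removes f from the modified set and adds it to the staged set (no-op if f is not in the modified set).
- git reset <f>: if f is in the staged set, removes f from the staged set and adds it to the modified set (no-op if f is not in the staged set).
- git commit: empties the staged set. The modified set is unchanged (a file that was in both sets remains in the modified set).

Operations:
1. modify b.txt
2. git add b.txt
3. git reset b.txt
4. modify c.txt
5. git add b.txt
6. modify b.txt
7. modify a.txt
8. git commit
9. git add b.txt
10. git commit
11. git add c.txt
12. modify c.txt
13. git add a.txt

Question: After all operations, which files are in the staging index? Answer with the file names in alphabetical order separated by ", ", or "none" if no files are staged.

After op 1 (modify b.txt): modified={b.txt} staged={none}
After op 2 (git add b.txt): modified={none} staged={b.txt}
After op 3 (git reset b.txt): modified={b.txt} staged={none}
After op 4 (modify c.txt): modified={b.txt, c.txt} staged={none}
After op 5 (git add b.txt): modified={c.txt} staged={b.txt}
After op 6 (modify b.txt): modified={b.txt, c.txt} staged={b.txt}
After op 7 (modify a.txt): modified={a.txt, b.txt, c.txt} staged={b.txt}
After op 8 (git commit): modified={a.txt, b.txt, c.txt} staged={none}
After op 9 (git add b.txt): modified={a.txt, c.txt} staged={b.txt}
After op 10 (git commit): modified={a.txt, c.txt} staged={none}
After op 11 (git add c.txt): modified={a.txt} staged={c.txt}
After op 12 (modify c.txt): modified={a.txt, c.txt} staged={c.txt}
After op 13 (git add a.txt): modified={c.txt} staged={a.txt, c.txt}

Answer: a.txt, c.txt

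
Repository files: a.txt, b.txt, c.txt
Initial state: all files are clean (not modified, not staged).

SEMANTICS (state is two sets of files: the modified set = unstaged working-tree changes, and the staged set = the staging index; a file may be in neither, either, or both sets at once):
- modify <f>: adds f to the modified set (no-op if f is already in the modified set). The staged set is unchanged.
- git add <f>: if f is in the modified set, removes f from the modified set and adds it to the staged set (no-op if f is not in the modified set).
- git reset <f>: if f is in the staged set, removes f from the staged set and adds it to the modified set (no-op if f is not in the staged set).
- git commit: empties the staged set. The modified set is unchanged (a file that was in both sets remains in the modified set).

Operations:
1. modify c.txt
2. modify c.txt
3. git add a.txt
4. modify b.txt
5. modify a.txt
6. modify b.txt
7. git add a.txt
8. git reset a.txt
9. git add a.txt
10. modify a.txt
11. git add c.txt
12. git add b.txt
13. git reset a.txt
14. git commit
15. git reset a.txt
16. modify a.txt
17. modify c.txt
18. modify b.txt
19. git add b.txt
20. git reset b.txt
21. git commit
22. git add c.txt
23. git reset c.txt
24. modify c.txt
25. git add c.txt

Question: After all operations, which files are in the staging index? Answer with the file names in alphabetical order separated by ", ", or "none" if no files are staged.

After op 1 (modify c.txt): modified={c.txt} staged={none}
After op 2 (modify c.txt): modified={c.txt} staged={none}
After op 3 (git add a.txt): modified={c.txt} staged={none}
After op 4 (modify b.txt): modified={b.txt, c.txt} staged={none}
After op 5 (modify a.txt): modified={a.txt, b.txt, c.txt} staged={none}
After op 6 (modify b.txt): modified={a.txt, b.txt, c.txt} staged={none}
After op 7 (git add a.txt): modified={b.txt, c.txt} staged={a.txt}
After op 8 (git reset a.txt): modified={a.txt, b.txt, c.txt} staged={none}
After op 9 (git add a.txt): modified={b.txt, c.txt} staged={a.txt}
After op 10 (modify a.txt): modified={a.txt, b.txt, c.txt} staged={a.txt}
After op 11 (git add c.txt): modified={a.txt, b.txt} staged={a.txt, c.txt}
After op 12 (git add b.txt): modified={a.txt} staged={a.txt, b.txt, c.txt}
After op 13 (git reset a.txt): modified={a.txt} staged={b.txt, c.txt}
After op 14 (git commit): modified={a.txt} staged={none}
After op 15 (git reset a.txt): modified={a.txt} staged={none}
After op 16 (modify a.txt): modified={a.txt} staged={none}
After op 17 (modify c.txt): modified={a.txt, c.txt} staged={none}
After op 18 (modify b.txt): modified={a.txt, b.txt, c.txt} staged={none}
After op 19 (git add b.txt): modified={a.txt, c.txt} staged={b.txt}
After op 20 (git reset b.txt): modified={a.txt, b.txt, c.txt} staged={none}
After op 21 (git commit): modified={a.txt, b.txt, c.txt} staged={none}
After op 22 (git add c.txt): modified={a.txt, b.txt} staged={c.txt}
After op 23 (git reset c.txt): modified={a.txt, b.txt, c.txt} staged={none}
After op 24 (modify c.txt): modified={a.txt, b.txt, c.txt} staged={none}
After op 25 (git add c.txt): modified={a.txt, b.txt} staged={c.txt}

Answer: c.txt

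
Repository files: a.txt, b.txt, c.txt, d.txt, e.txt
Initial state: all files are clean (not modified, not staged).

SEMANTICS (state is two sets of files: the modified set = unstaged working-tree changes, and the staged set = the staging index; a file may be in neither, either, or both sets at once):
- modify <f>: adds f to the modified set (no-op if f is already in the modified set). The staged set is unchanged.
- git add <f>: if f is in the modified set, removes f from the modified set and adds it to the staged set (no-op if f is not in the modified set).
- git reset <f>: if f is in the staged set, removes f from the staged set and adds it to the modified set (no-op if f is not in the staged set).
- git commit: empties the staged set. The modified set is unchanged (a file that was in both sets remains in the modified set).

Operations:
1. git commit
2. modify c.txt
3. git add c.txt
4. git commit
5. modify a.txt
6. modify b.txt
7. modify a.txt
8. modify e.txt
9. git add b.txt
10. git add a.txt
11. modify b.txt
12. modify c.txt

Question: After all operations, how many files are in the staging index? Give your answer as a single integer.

After op 1 (git commit): modified={none} staged={none}
After op 2 (modify c.txt): modified={c.txt} staged={none}
After op 3 (git add c.txt): modified={none} staged={c.txt}
After op 4 (git commit): modified={none} staged={none}
After op 5 (modify a.txt): modified={a.txt} staged={none}
After op 6 (modify b.txt): modified={a.txt, b.txt} staged={none}
After op 7 (modify a.txt): modified={a.txt, b.txt} staged={none}
After op 8 (modify e.txt): modified={a.txt, b.txt, e.txt} staged={none}
After op 9 (git add b.txt): modified={a.txt, e.txt} staged={b.txt}
After op 10 (git add a.txt): modified={e.txt} staged={a.txt, b.txt}
After op 11 (modify b.txt): modified={b.txt, e.txt} staged={a.txt, b.txt}
After op 12 (modify c.txt): modified={b.txt, c.txt, e.txt} staged={a.txt, b.txt}
Final staged set: {a.txt, b.txt} -> count=2

Answer: 2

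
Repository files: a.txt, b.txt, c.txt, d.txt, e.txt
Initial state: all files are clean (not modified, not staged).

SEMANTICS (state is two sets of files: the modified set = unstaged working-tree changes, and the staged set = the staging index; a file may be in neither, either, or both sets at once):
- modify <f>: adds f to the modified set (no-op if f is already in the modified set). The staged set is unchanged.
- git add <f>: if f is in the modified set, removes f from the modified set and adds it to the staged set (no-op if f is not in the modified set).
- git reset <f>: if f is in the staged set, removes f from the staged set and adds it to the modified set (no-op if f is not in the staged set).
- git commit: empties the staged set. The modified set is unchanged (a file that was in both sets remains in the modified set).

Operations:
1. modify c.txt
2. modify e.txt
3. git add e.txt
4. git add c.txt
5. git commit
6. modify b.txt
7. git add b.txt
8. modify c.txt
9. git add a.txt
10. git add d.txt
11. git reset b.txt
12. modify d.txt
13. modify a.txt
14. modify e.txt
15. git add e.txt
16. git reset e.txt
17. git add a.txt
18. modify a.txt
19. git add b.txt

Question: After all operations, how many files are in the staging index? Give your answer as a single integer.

Answer: 2

Derivation:
After op 1 (modify c.txt): modified={c.txt} staged={none}
After op 2 (modify e.txt): modified={c.txt, e.txt} staged={none}
After op 3 (git add e.txt): modified={c.txt} staged={e.txt}
After op 4 (git add c.txt): modified={none} staged={c.txt, e.txt}
After op 5 (git commit): modified={none} staged={none}
After op 6 (modify b.txt): modified={b.txt} staged={none}
After op 7 (git add b.txt): modified={none} staged={b.txt}
After op 8 (modify c.txt): modified={c.txt} staged={b.txt}
After op 9 (git add a.txt): modified={c.txt} staged={b.txt}
After op 10 (git add d.txt): modified={c.txt} staged={b.txt}
After op 11 (git reset b.txt): modified={b.txt, c.txt} staged={none}
After op 12 (modify d.txt): modified={b.txt, c.txt, d.txt} staged={none}
After op 13 (modify a.txt): modified={a.txt, b.txt, c.txt, d.txt} staged={none}
After op 14 (modify e.txt): modified={a.txt, b.txt, c.txt, d.txt, e.txt} staged={none}
After op 15 (git add e.txt): modified={a.txt, b.txt, c.txt, d.txt} staged={e.txt}
After op 16 (git reset e.txt): modified={a.txt, b.txt, c.txt, d.txt, e.txt} staged={none}
After op 17 (git add a.txt): modified={b.txt, c.txt, d.txt, e.txt} staged={a.txt}
After op 18 (modify a.txt): modified={a.txt, b.txt, c.txt, d.txt, e.txt} staged={a.txt}
After op 19 (git add b.txt): modified={a.txt, c.txt, d.txt, e.txt} staged={a.txt, b.txt}
Final staged set: {a.txt, b.txt} -> count=2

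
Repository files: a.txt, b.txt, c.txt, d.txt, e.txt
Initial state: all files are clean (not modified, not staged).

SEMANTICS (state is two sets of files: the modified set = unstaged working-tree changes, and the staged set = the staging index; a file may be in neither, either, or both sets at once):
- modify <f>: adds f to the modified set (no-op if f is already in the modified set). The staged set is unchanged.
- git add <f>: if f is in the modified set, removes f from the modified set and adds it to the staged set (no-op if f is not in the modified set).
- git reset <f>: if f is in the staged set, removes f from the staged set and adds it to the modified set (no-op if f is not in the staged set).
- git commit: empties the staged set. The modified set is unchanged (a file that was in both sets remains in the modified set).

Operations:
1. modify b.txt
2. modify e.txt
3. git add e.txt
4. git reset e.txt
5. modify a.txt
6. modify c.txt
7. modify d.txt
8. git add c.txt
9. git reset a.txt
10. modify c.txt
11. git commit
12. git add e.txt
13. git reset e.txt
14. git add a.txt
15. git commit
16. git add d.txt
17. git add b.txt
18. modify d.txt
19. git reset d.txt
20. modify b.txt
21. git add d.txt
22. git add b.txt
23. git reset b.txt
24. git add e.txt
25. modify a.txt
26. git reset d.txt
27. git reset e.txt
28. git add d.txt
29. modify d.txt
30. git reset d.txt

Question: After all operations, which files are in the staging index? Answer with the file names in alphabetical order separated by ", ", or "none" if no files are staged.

After op 1 (modify b.txt): modified={b.txt} staged={none}
After op 2 (modify e.txt): modified={b.txt, e.txt} staged={none}
After op 3 (git add e.txt): modified={b.txt} staged={e.txt}
After op 4 (git reset e.txt): modified={b.txt, e.txt} staged={none}
After op 5 (modify a.txt): modified={a.txt, b.txt, e.txt} staged={none}
After op 6 (modify c.txt): modified={a.txt, b.txt, c.txt, e.txt} staged={none}
After op 7 (modify d.txt): modified={a.txt, b.txt, c.txt, d.txt, e.txt} staged={none}
After op 8 (git add c.txt): modified={a.txt, b.txt, d.txt, e.txt} staged={c.txt}
After op 9 (git reset a.txt): modified={a.txt, b.txt, d.txt, e.txt} staged={c.txt}
After op 10 (modify c.txt): modified={a.txt, b.txt, c.txt, d.txt, e.txt} staged={c.txt}
After op 11 (git commit): modified={a.txt, b.txt, c.txt, d.txt, e.txt} staged={none}
After op 12 (git add e.txt): modified={a.txt, b.txt, c.txt, d.txt} staged={e.txt}
After op 13 (git reset e.txt): modified={a.txt, b.txt, c.txt, d.txt, e.txt} staged={none}
After op 14 (git add a.txt): modified={b.txt, c.txt, d.txt, e.txt} staged={a.txt}
After op 15 (git commit): modified={b.txt, c.txt, d.txt, e.txt} staged={none}
After op 16 (git add d.txt): modified={b.txt, c.txt, e.txt} staged={d.txt}
After op 17 (git add b.txt): modified={c.txt, e.txt} staged={b.txt, d.txt}
After op 18 (modify d.txt): modified={c.txt, d.txt, e.txt} staged={b.txt, d.txt}
After op 19 (git reset d.txt): modified={c.txt, d.txt, e.txt} staged={b.txt}
After op 20 (modify b.txt): modified={b.txt, c.txt, d.txt, e.txt} staged={b.txt}
After op 21 (git add d.txt): modified={b.txt, c.txt, e.txt} staged={b.txt, d.txt}
After op 22 (git add b.txt): modified={c.txt, e.txt} staged={b.txt, d.txt}
After op 23 (git reset b.txt): modified={b.txt, c.txt, e.txt} staged={d.txt}
After op 24 (git add e.txt): modified={b.txt, c.txt} staged={d.txt, e.txt}
After op 25 (modify a.txt): modified={a.txt, b.txt, c.txt} staged={d.txt, e.txt}
After op 26 (git reset d.txt): modified={a.txt, b.txt, c.txt, d.txt} staged={e.txt}
After op 27 (git reset e.txt): modified={a.txt, b.txt, c.txt, d.txt, e.txt} staged={none}
After op 28 (git add d.txt): modified={a.txt, b.txt, c.txt, e.txt} staged={d.txt}
After op 29 (modify d.txt): modified={a.txt, b.txt, c.txt, d.txt, e.txt} staged={d.txt}
After op 30 (git reset d.txt): modified={a.txt, b.txt, c.txt, d.txt, e.txt} staged={none}

Answer: none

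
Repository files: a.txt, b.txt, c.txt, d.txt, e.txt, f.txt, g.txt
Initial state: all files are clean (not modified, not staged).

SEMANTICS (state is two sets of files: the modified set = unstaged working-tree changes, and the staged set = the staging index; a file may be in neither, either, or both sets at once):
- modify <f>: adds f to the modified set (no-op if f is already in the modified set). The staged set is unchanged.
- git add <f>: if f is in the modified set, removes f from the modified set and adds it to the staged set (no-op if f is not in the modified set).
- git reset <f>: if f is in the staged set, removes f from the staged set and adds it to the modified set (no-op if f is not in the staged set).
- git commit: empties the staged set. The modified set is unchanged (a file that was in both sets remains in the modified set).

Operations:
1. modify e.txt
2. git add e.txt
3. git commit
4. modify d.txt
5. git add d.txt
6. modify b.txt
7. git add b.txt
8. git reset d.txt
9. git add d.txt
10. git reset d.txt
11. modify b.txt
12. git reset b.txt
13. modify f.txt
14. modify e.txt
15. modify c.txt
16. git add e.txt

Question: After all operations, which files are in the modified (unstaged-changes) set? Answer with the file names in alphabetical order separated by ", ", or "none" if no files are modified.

After op 1 (modify e.txt): modified={e.txt} staged={none}
After op 2 (git add e.txt): modified={none} staged={e.txt}
After op 3 (git commit): modified={none} staged={none}
After op 4 (modify d.txt): modified={d.txt} staged={none}
After op 5 (git add d.txt): modified={none} staged={d.txt}
After op 6 (modify b.txt): modified={b.txt} staged={d.txt}
After op 7 (git add b.txt): modified={none} staged={b.txt, d.txt}
After op 8 (git reset d.txt): modified={d.txt} staged={b.txt}
After op 9 (git add d.txt): modified={none} staged={b.txt, d.txt}
After op 10 (git reset d.txt): modified={d.txt} staged={b.txt}
After op 11 (modify b.txt): modified={b.txt, d.txt} staged={b.txt}
After op 12 (git reset b.txt): modified={b.txt, d.txt} staged={none}
After op 13 (modify f.txt): modified={b.txt, d.txt, f.txt} staged={none}
After op 14 (modify e.txt): modified={b.txt, d.txt, e.txt, f.txt} staged={none}
After op 15 (modify c.txt): modified={b.txt, c.txt, d.txt, e.txt, f.txt} staged={none}
After op 16 (git add e.txt): modified={b.txt, c.txt, d.txt, f.txt} staged={e.txt}

Answer: b.txt, c.txt, d.txt, f.txt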